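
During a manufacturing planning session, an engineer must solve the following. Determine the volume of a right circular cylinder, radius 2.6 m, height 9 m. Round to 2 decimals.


Shape: cylinder
Radius r = 2.6 m, Height h = 9 m
Formula: V = pi * r^2 * h
r^2 = 6.76
V = pi * 6.76 * 9
V = 60.84 * pi
V = 191.13
191.13 m^3


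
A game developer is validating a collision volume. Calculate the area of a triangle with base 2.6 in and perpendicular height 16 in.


Shape: triangle
Base b = 2.6 in, Height h = 16 in
Formula: A = (1/2) * b * h
A = 0.5 * 2.6 * 16
A = 0.5 * 41.6
A = 20.8
20.8 in^2


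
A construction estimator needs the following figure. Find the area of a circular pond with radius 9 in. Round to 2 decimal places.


Shape: circle
Radius r = 9 in
Formula: A = pi * r^2
r^2 = 9^2 = 81
A = pi * 81
A = 254.47
254.47 in^2


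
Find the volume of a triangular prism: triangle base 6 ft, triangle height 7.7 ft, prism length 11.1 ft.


Shape: triangular prism
Triangle base = 6 ft, triangle height = 7.7 ft, prism length L = 11.1 ft
Formula: V = (1/2 * b * h_tri) * L
Cross-section area = 0.5 * 6 * 7.7 = 23.1
V = 23.1 * 11.1
V = 256.41
256.41 ft^3


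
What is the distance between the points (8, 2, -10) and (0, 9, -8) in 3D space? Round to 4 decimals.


3D distance between two points
P1 = (8, 2, -10), P2 = (0, 9, -8)
Formula: d = sqrt((x2-x1)^2 + (y2-y1)^2 + (z2-z1)^2)
dx = 0 - 8 = -8
dy = 9 - 2 = 7
dz = -8 - -10 = 2
dx^2 + dy^2 + dz^2 = 64 + 49 + 4 = 117
d = sqrt(117)
d = 10.8167
10.8167 units


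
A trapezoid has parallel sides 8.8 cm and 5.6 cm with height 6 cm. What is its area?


Shape: trapezoid
Parallel sides a = 8.8 cm, b = 5.6 cm; Height h = 6 cm
Formula: A = (a + b) * h / 2
a + b = 8.8 + 5.6 = 14.4
A = 14.4 * 6 / 2
A = 86.4 / 2
A = 43.2
43.2 cm^2


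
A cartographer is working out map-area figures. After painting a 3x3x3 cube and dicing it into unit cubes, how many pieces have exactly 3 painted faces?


Large cube: 3 x 3 x 3, cut into unit cubes.
Cubes with 3 painted faces are at the corners. A cube always has 8 corners.
Count = 8
8 unit cubes


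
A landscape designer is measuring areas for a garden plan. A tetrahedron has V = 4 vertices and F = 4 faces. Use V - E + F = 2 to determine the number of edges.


Polyhedron: tetrahedron
Euler's formula for convex polyhedra: V - E + F = 2
Given: V = 4 vertices and F = 4 faces
Solve for E:
E = V + F - 2 = 4 + 4 - 2 = 6
6 edges


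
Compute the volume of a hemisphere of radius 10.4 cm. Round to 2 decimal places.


Shape: hemisphere (half of a sphere)
Radius r = 10.4 cm
Formula: V = (1/2) * (4/3) * pi * r^3 = (2/3) * pi * r^3
r^3 = 1124.864
(2/3) * 1124.864 = 749.909333
V = 749.909333 * pi
V = 2355.91
2355.91 cm^3


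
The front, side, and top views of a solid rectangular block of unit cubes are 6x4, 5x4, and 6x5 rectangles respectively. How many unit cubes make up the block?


Orthographic views of a solid rectangular block:
Front view 6 x 4 -> length = 6, height = 4
Side view 5 x 4 -> width = 5, height = 4 (consistent)
Top view 6 x 5 -> confirms length = 6, width = 5
The block is 6 x 5 x 4.
Total unit cubes = 6 * 5 * 4 = 120
120 unit cubes


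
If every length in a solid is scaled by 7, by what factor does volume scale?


Linear scale factor k = 7
Rule: under a linear scaling by k, volumes scale by k^3.
k^3 = 7 * 7 * 7
k^3 = 49 * 7
k^3 = 343
Volume scales by a factor of 343.
343 (dimensionless)


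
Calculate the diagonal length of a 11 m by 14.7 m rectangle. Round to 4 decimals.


Shape: rectangle (diagonal via Pythagoras)
Sides: 11 m and 14.7 m
Formula: d = sqrt(l^2 + w^2)
l^2 = 121, w^2 = 216.09
l^2 + w^2 = 337.09
d = sqrt(337.09)
d = 18.36
18.36 m


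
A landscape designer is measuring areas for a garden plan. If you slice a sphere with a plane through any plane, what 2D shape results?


Solid: sphere
Cutting plane: through any plane
Visualize the intersection of the plane with the solid's surface.
The boundary of the cut region is a circle.
circle


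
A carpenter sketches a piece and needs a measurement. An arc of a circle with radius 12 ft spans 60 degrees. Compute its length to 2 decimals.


Shape: circular arc
Radius r = 12 ft, Angle = 60 degrees
Formula: L = (angle/360) * 2 * pi * r
2 * pi * r = 24 * pi
L = (60/360) * 24 * pi
L = 4 * pi
L = 12.57
12.57 ft


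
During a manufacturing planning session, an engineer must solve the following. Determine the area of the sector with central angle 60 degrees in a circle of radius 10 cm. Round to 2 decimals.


Shape: circular sector
Radius r = 10 cm, Angle = 60 degrees
Formula: A = (angle/360) * pi * r^2
r^2 = 100
Fraction of circle = 60/360
A = (60/360) * pi * 100
A = 16.666667 * pi
A = 52.36
52.36 cm^2


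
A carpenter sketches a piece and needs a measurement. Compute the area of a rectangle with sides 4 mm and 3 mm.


Shape: rectangle
Length l = 4 mm, Width w = 3 mm
Formula: A = l * w
A = 4 * 3
A = 12
12 mm^2


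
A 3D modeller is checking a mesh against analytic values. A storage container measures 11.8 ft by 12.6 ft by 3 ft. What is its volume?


Shape: rectangular prism
l = 11.8 ft, w = 12.6 ft, h = 3 ft
Formula: V = l * w * h
V = 11.8 * 12.6 * 3
V = 148.68 * 3
V = 446.04
446.04 ft^3


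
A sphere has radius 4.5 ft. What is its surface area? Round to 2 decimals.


Shape: sphere
Radius r = 4.5 ft
Formula: SA = 4 * pi * r^2
r^2 = 20.25
SA = 4 * pi * 20.25
SA = 81 * pi
SA = 254.47
254.47 ft^2


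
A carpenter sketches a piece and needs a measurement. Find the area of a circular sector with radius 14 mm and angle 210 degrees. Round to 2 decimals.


Shape: circular sector
Radius r = 14 mm, Angle = 210 degrees
Formula: A = (angle/360) * pi * r^2
r^2 = 196
Fraction of circle = 210/360
A = (210/360) * pi * 196
A = 114.333333 * pi
A = 359.19
359.19 mm^2


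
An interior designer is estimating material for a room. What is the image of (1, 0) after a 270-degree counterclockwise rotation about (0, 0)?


Transformation: rotation about the origin
Original point: (1, 0)
Rule for 270 deg counterclockwise: (x, y) -> (y, -x)
Apply: (1, 0) -> (0, -1)
(0, -1)


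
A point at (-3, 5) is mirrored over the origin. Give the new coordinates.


Transformation: reflection
Original point: (-3, 5)
Rule for reflection through the origin: (x, y) -> (-x, -y)
Apply: (-3, 5) -> (3, -5)
(3, -5)


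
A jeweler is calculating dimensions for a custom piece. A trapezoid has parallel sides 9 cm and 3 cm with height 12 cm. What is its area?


Shape: trapezoid
Parallel sides a = 9 cm, b = 3 cm; Height h = 12 cm
Formula: A = (a + b) * h / 2
a + b = 9 + 3 = 12
A = 12 * 12 / 2
A = 144 / 2
A = 72
72 cm^2


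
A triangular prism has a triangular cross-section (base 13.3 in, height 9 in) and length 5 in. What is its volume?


Shape: triangular prism
Triangle base = 13.3 in, triangle height = 9 in, prism length L = 5 in
Formula: V = (1/2 * b * h_tri) * L
Cross-section area = 0.5 * 13.3 * 9 = 59.85
V = 59.85 * 5
V = 299.25
299.25 in^3


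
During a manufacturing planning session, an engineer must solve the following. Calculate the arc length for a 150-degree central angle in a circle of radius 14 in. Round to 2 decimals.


Shape: circular arc
Radius r = 14 in, Angle = 150 degrees
Formula: L = (angle/360) * 2 * pi * r
2 * pi * r = 28 * pi
L = (150/360) * 28 * pi
L = 11.666667 * pi
L = 36.65
36.65 in


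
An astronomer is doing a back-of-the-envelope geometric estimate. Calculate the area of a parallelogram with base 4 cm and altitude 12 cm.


Shape: parallelogram
Base b = 4 cm, Height h = 12 cm
Formula: A = b * h
A = 4 * 12
A = 48
48 cm^2


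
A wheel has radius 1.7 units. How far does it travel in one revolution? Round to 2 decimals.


Shape: circle
Radius r = 1.7 units
Formula: C = 2 * pi * r
C = 2 * pi * 1.7
C = 3.4 * pi
C = 10.68
10.68 units


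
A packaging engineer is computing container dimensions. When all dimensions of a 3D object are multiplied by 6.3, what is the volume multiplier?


Linear scale factor k = 6.3
Rule: under a linear scaling by k, volumes scale by k^3.
k^3 = 6.3 * 6.3 * 6.3
k^3 = 39.69 * 6.3
k^3 = 250.047
Volume scales by a factor of 250.047.
250.047 (dimensionless)


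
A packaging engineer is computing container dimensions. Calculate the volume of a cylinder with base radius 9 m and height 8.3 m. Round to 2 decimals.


Shape: cylinder
Radius r = 9 m, Height h = 8.3 m
Formula: V = pi * r^2 * h
r^2 = 81
V = pi * 81 * 8.3
V = 672.3 * pi
V = 2112.09
2112.09 m^3


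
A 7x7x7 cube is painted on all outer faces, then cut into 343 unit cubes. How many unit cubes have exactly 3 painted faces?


Large cube: 7 x 7 x 7, cut into unit cubes.
Cubes with 3 painted faces are at the corners. A cube always has 8 corners.
Count = 8
8 unit cubes


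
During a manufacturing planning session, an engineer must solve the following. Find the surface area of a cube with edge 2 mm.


Shape: cube
Side s = 2 mm
A cube has 6 square faces.
Formula: SA = 6 * s^2
s^2 = 4
SA = 6 * 4
SA = 24
24 mm^2


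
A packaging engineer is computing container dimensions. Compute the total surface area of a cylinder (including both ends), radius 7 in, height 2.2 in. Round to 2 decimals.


Shape: closed cylinder
Radius r = 7 in, Height h = 2.2 in
Formula: SA = 2*pi*r^2 + 2*pi*r*h = 2*pi*r*(r + h)
r + h = 9.2
2 * r * (r + h) = 2 * 7 * 9.2 = 128.8
SA = 128.8 * pi
SA = 404.64
404.64 in^2


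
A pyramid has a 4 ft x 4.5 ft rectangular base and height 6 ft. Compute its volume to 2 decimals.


Shape: rectangular pyramid
Base: 4 ft x 4.5 ft, Height h = 6 ft
Formula: V = (1/3) * base_area * h
base_area = 4 * 4.5 = 18
base_area * h = 18 * 6 = 108
V = 108 / 3
V = 36
36 ft^3


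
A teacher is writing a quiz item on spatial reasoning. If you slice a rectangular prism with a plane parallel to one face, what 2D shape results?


Solid: rectangular prism
Cutting plane: parallel to one face
Visualize the intersection of the plane with the solid's surface.
The boundary of the cut region is a rectangle.
rectangle


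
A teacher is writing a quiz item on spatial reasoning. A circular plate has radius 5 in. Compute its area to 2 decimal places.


Shape: circle
Radius r = 5 in
Formula: A = pi * r^2
r^2 = 5^2 = 25
A = pi * 25
A = 78.54
78.54 in^2


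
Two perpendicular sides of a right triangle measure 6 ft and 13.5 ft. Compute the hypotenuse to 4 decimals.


Shape: right triangle
Legs a = 6 ft, b = 13.5 ft
Formula: c = sqrt(a^2 + b^2)
a^2 = 36, b^2 = 182.25
a^2 + b^2 = 218.25
c = sqrt(218.25)
c = 14.7733
14.7733 ft


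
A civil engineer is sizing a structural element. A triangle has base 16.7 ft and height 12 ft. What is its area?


Shape: triangle
Base b = 16.7 ft, Height h = 12 ft
Formula: A = (1/2) * b * h
A = 0.5 * 16.7 * 12
A = 0.5 * 200.4
A = 100.2
100.2 ft^2


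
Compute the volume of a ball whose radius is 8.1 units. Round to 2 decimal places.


Shape: sphere
Radius r = 8.1 units
Formula: V = (4/3) * pi * r^3
r^3 = 531.441
(4/3) * 531.441 = 708.588
V = 708.588 * pi
V = 2226.09
2226.09 units^3


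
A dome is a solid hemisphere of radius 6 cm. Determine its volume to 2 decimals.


Shape: hemisphere (half of a sphere)
Radius r = 6 cm
Formula: V = (1/2) * (4/3) * pi * r^3 = (2/3) * pi * r^3
r^3 = 216
(2/3) * 216 = 144
V = 144 * pi
V = 452.39
452.39 cm^3


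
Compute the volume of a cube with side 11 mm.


Shape: cube
Side s = 11 mm
Formula: V = s^3
V = 11 * 11 * 11
V = 121 * 11
V = 1331
1331 mm^3


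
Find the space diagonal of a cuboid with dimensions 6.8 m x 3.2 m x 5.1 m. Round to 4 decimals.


Shape: rectangular box (space diagonal)
l = 6.8 m, w = 3.2 m, h = 5.1 m
Visualize: the diagonal of the base, then a right triangle with that diagonal and the height.
Formula: d = sqrt(l^2 + w^2 + h^2)
l^2 + w^2 + h^2 = 46.24 + 10.24 + 26.01 = 82.49
d = sqrt(82.49)
d = 9.0824
9.0824 m


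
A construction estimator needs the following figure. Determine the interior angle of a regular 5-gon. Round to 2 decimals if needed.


Shape: regular pentagon (5 sides)
Formula: interior angle = (n - 2) * 180 / n
(n - 2) = 3
(n - 2) * 180 = 540
angle = 540 / 5
angle = 108
108 degrees


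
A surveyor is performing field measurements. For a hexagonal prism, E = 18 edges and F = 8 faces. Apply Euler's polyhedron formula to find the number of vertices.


Polyhedron: hexagonal prism
Euler's formula for convex polyhedra: V - E + F = 2
Given: E = 18 edges and F = 8 faces
Solve for V:
V = 2 + E - F = 2 + 18 - 8 = 12
12 vertices


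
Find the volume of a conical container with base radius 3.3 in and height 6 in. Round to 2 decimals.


Shape: cone
Radius r = 3.3 in, Height h = 6 in
Formula: V = (1/3) * pi * r^2 * h
r^2 = 10.89
pi * r^2 * h = pi * 10.89 * 6 = 65.34 * pi
V = 65.34 * pi / 3
V = 68.42
68.42 in^3


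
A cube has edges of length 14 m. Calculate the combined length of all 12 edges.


Shape: cube
Side s = 14 m
A cube has 12 edges, all equal.
Formula: total edge length = 12 * s
Total = 12 * 14
Total = 168
168 m


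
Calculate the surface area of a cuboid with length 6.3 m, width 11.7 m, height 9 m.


Shape: rectangular prism
l = 6.3 m, w = 11.7 m, h = 9 m
Formula: SA = 2(lw + lh + wh)
lw = 73.71, lh = 56.7, wh = 105.3
lw + lh + wh = 235.71
SA = 2 * 235.71
SA = 471.42
471.42 m^2


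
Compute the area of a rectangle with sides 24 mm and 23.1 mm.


Shape: rectangle
Length l = 24 mm, Width w = 23.1 mm
Formula: A = l * w
A = 24 * 23.1
A = 554.4
554.4 mm^2


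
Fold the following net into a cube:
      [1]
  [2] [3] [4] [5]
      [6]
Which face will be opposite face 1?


Net: cross layout. Take square 3 as the base (bottom).
Fold the four squares in the horizontal row up around 3: 2 -> left, 4 -> right, 5 wraps to the top.
Fold 1 and 6 up from 3: 1 -> back, 6 -> front.
Opposite pairs are therefore: (1, 6), (2, 4), (3, 5).
Face 1 is opposite face 6.
face 6


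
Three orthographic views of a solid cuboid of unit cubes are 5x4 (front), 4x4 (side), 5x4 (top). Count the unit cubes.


Orthographic views of a solid rectangular block:
Front view 5 x 4 -> length = 5, height = 4
Side view 4 x 4 -> width = 4, height = 4 (consistent)
Top view 5 x 4 -> confirms length = 5, width = 4
The block is 5 x 4 x 4.
Total unit cubes = 5 * 4 * 4 = 80
80 unit cubes


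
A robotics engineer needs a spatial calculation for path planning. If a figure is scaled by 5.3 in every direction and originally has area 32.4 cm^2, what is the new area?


Linear scale factor k = 5.3
Original area = 32.4 cm^2
Rule: under a linear scaling by k, areas scale by k^2.
k^2 = 5.3^2 = 28.09
New area = 32.4 * 28.09
New area = 910.116
910.116 cm^2


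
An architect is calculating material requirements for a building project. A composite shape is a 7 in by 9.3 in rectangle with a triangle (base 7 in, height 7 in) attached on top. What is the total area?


Composite shape: rectangle + triangle
Rectangle area = 7 * 9.3 = 65.1
Triangle area = 0.5 * 7 * 7 = 24.5
Total = 65.1 + 24.5
Total = 89.6
89.6 in^2


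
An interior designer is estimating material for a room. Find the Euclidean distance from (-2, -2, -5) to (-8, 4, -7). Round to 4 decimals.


3D distance between two points
P1 = (-2, -2, -5), P2 = (-8, 4, -7)
Formula: d = sqrt((x2-x1)^2 + (y2-y1)^2 + (z2-z1)^2)
dx = -8 - -2 = -6
dy = 4 - -2 = 6
dz = -7 - -5 = -2
dx^2 + dy^2 + dz^2 = 36 + 36 + 4 = 76
d = sqrt(76)
d = 8.7178
8.7178 units


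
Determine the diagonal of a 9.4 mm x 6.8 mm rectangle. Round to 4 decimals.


Shape: rectangle (diagonal via Pythagoras)
Sides: 9.4 mm and 6.8 mm
Formula: d = sqrt(l^2 + w^2)
l^2 = 88.36, w^2 = 46.24
l^2 + w^2 = 134.6
d = sqrt(134.6)
d = 11.6017
11.6017 mm


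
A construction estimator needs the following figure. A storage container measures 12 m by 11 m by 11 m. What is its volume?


Shape: rectangular prism
l = 12 m, w = 11 m, h = 11 m
Formula: V = l * w * h
V = 12 * 11 * 11
V = 132 * 11
V = 1452
1452 m^3


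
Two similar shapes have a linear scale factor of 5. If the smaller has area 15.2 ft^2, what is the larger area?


Linear scale factor k = 5
Original area = 15.2 ft^2
Rule: under a linear scaling by k, areas scale by k^2.
k^2 = 5^2 = 25
New area = 15.2 * 25
New area = 380
380 ft^2


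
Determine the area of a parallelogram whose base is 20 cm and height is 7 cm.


Shape: parallelogram
Base b = 20 cm, Height h = 7 cm
Formula: A = b * h
A = 20 * 7
A = 140
140 cm^2


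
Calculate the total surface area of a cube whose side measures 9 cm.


Shape: cube
Side s = 9 cm
A cube has 6 square faces.
Formula: SA = 6 * s^2
s^2 = 81
SA = 6 * 81
SA = 486
486 cm^2


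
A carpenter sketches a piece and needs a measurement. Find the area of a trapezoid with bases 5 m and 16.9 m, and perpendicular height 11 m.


Shape: trapezoid
Parallel sides a = 5 m, b = 16.9 m; Height h = 11 m
Formula: A = (a + b) * h / 2
a + b = 5 + 16.9 = 21.9
A = 21.9 * 11 / 2
A = 240.9 / 2
A = 120.45
120.45 m^2


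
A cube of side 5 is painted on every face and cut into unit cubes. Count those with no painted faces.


Large cube: 5 x 5 x 5, cut into unit cubes.
n = 5, so n - 2 = 3
Unpainted cubes form the interior (n - 2)^3 block.
(n - 2)^3 = 3^3 = 27
27 unit cubes


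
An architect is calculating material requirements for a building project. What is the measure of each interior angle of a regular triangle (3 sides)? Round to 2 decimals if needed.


Shape: regular triangle (3 sides)
Formula: interior angle = (n - 2) * 180 / n
(n - 2) = 1
(n - 2) * 180 = 180
angle = 180 / 3
angle = 60
60 degrees


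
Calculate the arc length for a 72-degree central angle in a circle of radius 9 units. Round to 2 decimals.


Shape: circular arc
Radius r = 9 units, Angle = 72 degrees
Formula: L = (angle/360) * 2 * pi * r
2 * pi * r = 18 * pi
L = (72/360) * 18 * pi
L = 3.6 * pi
L = 11.31
11.31 units


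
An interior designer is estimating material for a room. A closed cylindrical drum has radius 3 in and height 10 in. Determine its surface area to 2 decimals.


Shape: closed cylinder
Radius r = 3 in, Height h = 10 in
Formula: SA = 2*pi*r^2 + 2*pi*r*h = 2*pi*r*(r + h)
r + h = 13
2 * r * (r + h) = 2 * 3 * 13 = 78
SA = 78 * pi
SA = 245.04
245.04 in^2


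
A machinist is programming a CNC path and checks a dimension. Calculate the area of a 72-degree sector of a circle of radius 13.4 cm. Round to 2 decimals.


Shape: circular sector
Radius r = 13.4 cm, Angle = 72 degrees
Formula: A = (angle/360) * pi * r^2
r^2 = 179.56
Fraction of circle = 72/360
A = (72/360) * pi * 179.56
A = 35.912 * pi
A = 112.82
112.82 cm^2


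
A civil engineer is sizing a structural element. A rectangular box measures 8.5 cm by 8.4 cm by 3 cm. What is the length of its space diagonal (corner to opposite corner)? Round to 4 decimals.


Shape: rectangular box (space diagonal)
l = 8.5 cm, w = 8.4 cm, h = 3 cm
Visualize: the diagonal of the base, then a right triangle with that diagonal and the height.
Formula: d = sqrt(l^2 + w^2 + h^2)
l^2 + w^2 + h^2 = 72.25 + 70.56 + 9 = 151.81
d = sqrt(151.81)
d = 12.3211
12.3211 cm


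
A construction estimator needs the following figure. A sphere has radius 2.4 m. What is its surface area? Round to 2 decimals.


Shape: sphere
Radius r = 2.4 m
Formula: SA = 4 * pi * r^2
r^2 = 5.76
SA = 4 * pi * 5.76
SA = 23.04 * pi
SA = 72.38
72.38 m^2


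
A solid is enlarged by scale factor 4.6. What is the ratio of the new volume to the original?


Linear scale factor k = 4.6
Rule: under a linear scaling by k, volumes scale by k^3.
k^3 = 4.6 * 4.6 * 4.6
k^3 = 21.16 * 4.6
k^3 = 97.336
Volume scales by a factor of 97.336.
97.336 (dimensionless)


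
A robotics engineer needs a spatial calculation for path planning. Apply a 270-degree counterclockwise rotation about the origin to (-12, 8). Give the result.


Transformation: rotation about the origin
Original point: (-12, 8)
Rule for 270 deg counterclockwise: (x, y) -> (y, -x)
Apply: (-12, 8) -> (8, 12)
(8, 12)


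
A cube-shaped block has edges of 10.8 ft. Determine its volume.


Shape: cube
Side s = 10.8 ft
Formula: V = s^3
V = 10.8 * 10.8 * 10.8
V = 116.64 * 10.8
V = 1259.712
1259.712 ft^3


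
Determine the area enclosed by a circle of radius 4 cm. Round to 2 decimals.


Shape: circle
Radius r = 4 cm
Formula: A = pi * r^2
r^2 = 4^2 = 16
A = pi * 16
A = 50.27
50.27 cm^2


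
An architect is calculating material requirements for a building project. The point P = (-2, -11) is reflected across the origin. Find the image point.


Transformation: reflection
Original point: (-2, -11)
Rule for reflection through the origin: (x, y) -> (-x, -y)
Apply: (-2, -11) -> (2, 11)
(2, 11)


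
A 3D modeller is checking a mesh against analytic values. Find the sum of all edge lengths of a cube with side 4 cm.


Shape: cube
Side s = 4 cm
A cube has 12 edges, all equal.
Formula: total edge length = 12 * s
Total = 12 * 4
Total = 48
48 cm


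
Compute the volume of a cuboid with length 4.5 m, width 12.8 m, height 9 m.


Shape: rectangular prism
l = 4.5 m, w = 12.8 m, h = 9 m
Formula: V = l * w * h
V = 4.5 * 12.8 * 9
V = 57.6 * 9
V = 518.4
518.4 m^3


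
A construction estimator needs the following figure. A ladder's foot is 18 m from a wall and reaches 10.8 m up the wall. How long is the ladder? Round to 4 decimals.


Shape: right triangle
Legs a = 18 m, b = 10.8 m
Formula: c = sqrt(a^2 + b^2)
a^2 = 324, b^2 = 116.64
a^2 + b^2 = 440.64
c = sqrt(440.64)
c = 20.9914
20.9914 m


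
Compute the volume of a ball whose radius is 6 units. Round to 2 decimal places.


Shape: sphere
Radius r = 6 units
Formula: V = (4/3) * pi * r^3
r^3 = 216
(4/3) * 216 = 288
V = 288 * pi
V = 904.78
904.78 units^3


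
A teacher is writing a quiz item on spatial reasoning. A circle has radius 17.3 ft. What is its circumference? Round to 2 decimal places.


Shape: circle
Radius r = 17.3 ft
Formula: C = 2 * pi * r
C = 2 * pi * 17.3
C = 34.6 * pi
C = 108.7
108.7 ft


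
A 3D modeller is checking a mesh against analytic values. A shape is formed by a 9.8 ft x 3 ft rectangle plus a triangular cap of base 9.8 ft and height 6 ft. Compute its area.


Composite shape: rectangle + triangle
Rectangle area = 9.8 * 3 = 29.4
Triangle area = 0.5 * 9.8 * 6 = 29.4
Total = 29.4 + 29.4
Total = 58.8
58.8 ft^2


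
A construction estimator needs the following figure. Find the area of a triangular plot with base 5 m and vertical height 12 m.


Shape: triangle
Base b = 5 m, Height h = 12 m
Formula: A = (1/2) * b * h
A = 0.5 * 5 * 12
A = 0.5 * 60
A = 30
30 m^2


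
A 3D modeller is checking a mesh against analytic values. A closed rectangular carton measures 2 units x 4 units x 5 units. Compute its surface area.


Shape: rectangular prism
l = 2 units, w = 4 units, h = 5 units
Formula: SA = 2(lw + lh + wh)
lw = 8, lh = 10, wh = 20
lw + lh + wh = 38
SA = 2 * 38
SA = 76
76 units^2


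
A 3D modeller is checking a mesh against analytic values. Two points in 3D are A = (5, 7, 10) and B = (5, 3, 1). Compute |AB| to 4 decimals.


3D distance between two points
P1 = (5, 7, 10), P2 = (5, 3, 1)
Formula: d = sqrt((x2-x1)^2 + (y2-y1)^2 + (z2-z1)^2)
dx = 5 - 5 = 0
dy = 3 - 7 = -4
dz = 1 - 10 = -9
dx^2 + dy^2 + dz^2 = 0 + 16 + 81 = 97
d = sqrt(97)
d = 9.8489
9.8489 units


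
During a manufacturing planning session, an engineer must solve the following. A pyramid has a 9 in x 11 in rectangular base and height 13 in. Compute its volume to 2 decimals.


Shape: rectangular pyramid
Base: 9 in x 11 in, Height h = 13 in
Formula: V = (1/3) * base_area * h
base_area = 9 * 11 = 99
base_area * h = 99 * 13 = 1287
V = 1287 / 3
V = 429
429 in^3


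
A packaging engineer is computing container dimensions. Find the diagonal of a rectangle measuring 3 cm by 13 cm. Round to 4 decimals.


Shape: rectangle (diagonal via Pythagoras)
Sides: 3 cm and 13 cm
Formula: d = sqrt(l^2 + w^2)
l^2 = 9, w^2 = 169
l^2 + w^2 = 178
d = sqrt(178)
d = 13.3417
13.3417 cm


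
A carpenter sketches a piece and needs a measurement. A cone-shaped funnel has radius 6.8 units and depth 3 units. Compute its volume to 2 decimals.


Shape: cone
Radius r = 6.8 units, Height h = 3 units
Formula: V = (1/3) * pi * r^2 * h
r^2 = 46.24
pi * r^2 * h = pi * 46.24 * 3 = 138.72 * pi
V = 138.72 * pi / 3
V = 145.27
145.27 units^3


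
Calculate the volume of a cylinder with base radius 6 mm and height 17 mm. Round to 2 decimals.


Shape: cylinder
Radius r = 6 mm, Height h = 17 mm
Formula: V = pi * r^2 * h
r^2 = 36
V = pi * 36 * 17
V = 612 * pi
V = 1922.65
1922.65 mm^3


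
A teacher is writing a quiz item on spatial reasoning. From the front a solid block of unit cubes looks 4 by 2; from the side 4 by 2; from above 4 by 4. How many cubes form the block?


Orthographic views of a solid rectangular block:
Front view 4 x 2 -> length = 4, height = 2
Side view 4 x 2 -> width = 4, height = 2 (consistent)
Top view 4 x 4 -> confirms length = 4, width = 4
The block is 4 x 4 x 2.
Total unit cubes = 4 * 4 * 2 = 32
32 unit cubes


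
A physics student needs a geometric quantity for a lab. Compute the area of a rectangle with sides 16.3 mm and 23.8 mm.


Shape: rectangle
Length l = 16.3 mm, Width w = 23.8 mm
Formula: A = l * w
A = 16.3 * 23.8
A = 387.94
387.94 mm^2


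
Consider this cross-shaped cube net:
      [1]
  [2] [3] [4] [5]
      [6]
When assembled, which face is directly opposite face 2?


Net: cross layout. Take square 3 as the base (bottom).
Fold the four squares in the horizontal row up around 3: 2 -> left, 4 -> right, 5 wraps to the top.
Fold 1 and 6 up from 3: 1 -> back, 6 -> front.
Opposite pairs are therefore: (1, 6), (2, 4), (3, 5).
Face 2 is opposite face 4.
face 4


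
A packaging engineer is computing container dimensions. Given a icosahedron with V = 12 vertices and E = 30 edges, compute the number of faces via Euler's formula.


Polyhedron: icosahedron
Euler's formula for convex polyhedra: V - E + F = 2
Given: V = 12 vertices and E = 30 edges
Solve for F:
F = 2 + E - V = 2 + 30 - 12 = 20
20 faces


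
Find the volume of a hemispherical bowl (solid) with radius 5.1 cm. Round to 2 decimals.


Shape: hemisphere (half of a sphere)
Radius r = 5.1 cm
Formula: V = (1/2) * (4/3) * pi * r^3 = (2/3) * pi * r^3
r^3 = 132.651
(2/3) * 132.651 = 88.434
V = 88.434 * pi
V = 277.82
277.82 cm^3


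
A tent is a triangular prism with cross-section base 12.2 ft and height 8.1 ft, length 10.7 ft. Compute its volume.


Shape: triangular prism
Triangle base = 12.2 ft, triangle height = 8.1 ft, prism length L = 10.7 ft
Formula: V = (1/2 * b * h_tri) * L
Cross-section area = 0.5 * 12.2 * 8.1 = 49.41
V = 49.41 * 10.7
V = 528.687
528.687 ft^3


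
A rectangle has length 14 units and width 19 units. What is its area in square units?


Shape: rectangle
Length l = 14 units, Width w = 19 units
Formula: A = l * w
A = 14 * 19
A = 266
266 units^2


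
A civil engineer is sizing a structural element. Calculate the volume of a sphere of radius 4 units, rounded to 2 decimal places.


Shape: sphere
Radius r = 4 units
Formula: V = (4/3) * pi * r^3
r^3 = 64
(4/3) * 64 = 85.333333
V = 85.333333 * pi
V = 268.08
268.08 units^3


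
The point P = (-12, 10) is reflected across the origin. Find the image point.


Transformation: reflection
Original point: (-12, 10)
Rule for reflection through the origin: (x, y) -> (-x, -y)
Apply: (-12, 10) -> (12, -10)
(12, -10)


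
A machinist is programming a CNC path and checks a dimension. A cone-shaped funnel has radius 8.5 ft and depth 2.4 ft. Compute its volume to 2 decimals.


Shape: cone
Radius r = 8.5 ft, Height h = 2.4 ft
Formula: V = (1/3) * pi * r^2 * h
r^2 = 72.25
pi * r^2 * h = pi * 72.25 * 2.4 = 173.4 * pi
V = 173.4 * pi / 3
V = 181.58
181.58 ft^3


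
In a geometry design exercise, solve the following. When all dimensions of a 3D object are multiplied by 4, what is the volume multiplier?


Linear scale factor k = 4
Rule: under a linear scaling by k, volumes scale by k^3.
k^3 = 4 * 4 * 4
k^3 = 16 * 4
k^3 = 64
Volume scales by a factor of 64.
64 (dimensionless)


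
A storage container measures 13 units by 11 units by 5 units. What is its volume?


Shape: rectangular prism
l = 13 units, w = 11 units, h = 5 units
Formula: V = l * w * h
V = 13 * 11 * 5
V = 143 * 5
V = 715
715 units^3


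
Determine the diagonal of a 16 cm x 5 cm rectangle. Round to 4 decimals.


Shape: rectangle (diagonal via Pythagoras)
Sides: 16 cm and 5 cm
Formula: d = sqrt(l^2 + w^2)
l^2 = 256, w^2 = 25
l^2 + w^2 = 281
d = sqrt(281)
d = 16.7631
16.7631 cm


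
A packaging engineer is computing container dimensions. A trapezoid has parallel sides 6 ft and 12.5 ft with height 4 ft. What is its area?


Shape: trapezoid
Parallel sides a = 6 ft, b = 12.5 ft; Height h = 4 ft
Formula: A = (a + b) * h / 2
a + b = 6 + 12.5 = 18.5
A = 18.5 * 4 / 2
A = 74 / 2
A = 37
37 ft^2


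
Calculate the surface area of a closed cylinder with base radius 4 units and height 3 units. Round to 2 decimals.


Shape: closed cylinder
Radius r = 4 units, Height h = 3 units
Formula: SA = 2*pi*r^2 + 2*pi*r*h = 2*pi*r*(r + h)
r + h = 7
2 * r * (r + h) = 2 * 4 * 7 = 56
SA = 56 * pi
SA = 175.93
175.93 units^2


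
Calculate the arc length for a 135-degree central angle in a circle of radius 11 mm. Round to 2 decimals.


Shape: circular arc
Radius r = 11 mm, Angle = 135 degrees
Formula: L = (angle/360) * 2 * pi * r
2 * pi * r = 22 * pi
L = (135/360) * 22 * pi
L = 8.25 * pi
L = 25.92
25.92 mm


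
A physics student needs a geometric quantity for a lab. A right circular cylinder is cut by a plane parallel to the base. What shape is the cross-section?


Solid: right circular cylinder
Cutting plane: parallel to the base
Visualize the intersection of the plane with the solid's surface.
The boundary of the cut region is a circle.
circle


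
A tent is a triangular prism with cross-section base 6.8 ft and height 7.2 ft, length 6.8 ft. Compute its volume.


Shape: triangular prism
Triangle base = 6.8 ft, triangle height = 7.2 ft, prism length L = 6.8 ft
Formula: V = (1/2 * b * h_tri) * L
Cross-section area = 0.5 * 6.8 * 7.2 = 24.48
V = 24.48 * 6.8
V = 166.464
166.464 ft^3


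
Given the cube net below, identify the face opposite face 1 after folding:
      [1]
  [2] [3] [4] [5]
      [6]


Net: cross layout. Take square 3 as the base (bottom).
Fold the four squares in the horizontal row up around 3: 2 -> left, 4 -> right, 5 wraps to the top.
Fold 1 and 6 up from 3: 1 -> back, 6 -> front.
Opposite pairs are therefore: (1, 6), (2, 4), (3, 5).
Face 1 is opposite face 6.
face 6


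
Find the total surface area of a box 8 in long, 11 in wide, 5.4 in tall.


Shape: rectangular prism
l = 8 in, w = 11 in, h = 5.4 in
Formula: SA = 2(lw + lh + wh)
lw = 88, lh = 43.2, wh = 59.4
lw + lh + wh = 190.6
SA = 2 * 190.6
SA = 381.2
381.2 in^2


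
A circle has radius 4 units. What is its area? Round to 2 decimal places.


Shape: circle
Radius r = 4 units
Formula: A = pi * r^2
r^2 = 4^2 = 16
A = pi * 16
A = 50.27
50.27 units^2


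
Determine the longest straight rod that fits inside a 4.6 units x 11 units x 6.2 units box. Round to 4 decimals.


Shape: rectangular box (space diagonal)
l = 4.6 units, w = 11 units, h = 6.2 units
Visualize: the diagonal of the base, then a right triangle with that diagonal and the height.
Formula: d = sqrt(l^2 + w^2 + h^2)
l^2 + w^2 + h^2 = 21.16 + 121 + 38.44 = 180.6
d = sqrt(180.6)
d = 13.4387
13.4387 units


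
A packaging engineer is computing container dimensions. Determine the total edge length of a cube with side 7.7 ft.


Shape: cube
Side s = 7.7 ft
A cube has 12 edges, all equal.
Formula: total edge length = 12 * s
Total = 12 * 7.7
Total = 92.4
92.4 ft


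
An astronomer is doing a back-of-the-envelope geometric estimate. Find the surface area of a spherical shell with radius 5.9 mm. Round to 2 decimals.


Shape: sphere
Radius r = 5.9 mm
Formula: SA = 4 * pi * r^2
r^2 = 34.81
SA = 4 * pi * 34.81
SA = 139.24 * pi
SA = 437.44
437.44 mm^2


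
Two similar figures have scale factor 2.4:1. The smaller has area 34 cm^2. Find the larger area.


Linear scale factor k = 2.4
Original area = 34 cm^2
Rule: under a linear scaling by k, areas scale by k^2.
k^2 = 2.4^2 = 5.76
New area = 34 * 5.76
New area = 195.84
195.84 cm^2


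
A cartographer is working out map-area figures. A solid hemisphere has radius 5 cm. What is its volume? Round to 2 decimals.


Shape: hemisphere (half of a sphere)
Radius r = 5 cm
Formula: V = (1/2) * (4/3) * pi * r^3 = (2/3) * pi * r^3
r^3 = 125
(2/3) * 125 = 83.333333
V = 83.333333 * pi
V = 261.8
261.8 cm^3


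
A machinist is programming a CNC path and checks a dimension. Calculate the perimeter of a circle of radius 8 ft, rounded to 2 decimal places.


Shape: circle
Radius r = 8 ft
Formula: C = 2 * pi * r
C = 2 * pi * 8
C = 16 * pi
C = 50.27
50.27 ft


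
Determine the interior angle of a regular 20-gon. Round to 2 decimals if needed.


Shape: regular icosagon (20 sides)
Formula: interior angle = (n - 2) * 180 / n
(n - 2) = 18
(n - 2) * 180 = 3240
angle = 3240 / 20
angle = 162
162 degrees


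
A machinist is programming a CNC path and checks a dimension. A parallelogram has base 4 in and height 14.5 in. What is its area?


Shape: parallelogram
Base b = 4 in, Height h = 14.5 in
Formula: A = b * h
A = 4 * 14.5
A = 58
58 in^2


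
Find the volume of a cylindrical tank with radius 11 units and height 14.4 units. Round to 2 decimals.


Shape: cylinder
Radius r = 11 units, Height h = 14.4 units
Formula: V = pi * r^2 * h
r^2 = 121
V = pi * 121 * 14.4
V = 1742.4 * pi
V = 5473.91
5473.91 units^3


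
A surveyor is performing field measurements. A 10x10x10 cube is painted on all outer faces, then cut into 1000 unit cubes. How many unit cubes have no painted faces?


Large cube: 10 x 10 x 10, cut into unit cubes.
n = 10, so n - 2 = 8
Unpainted cubes form the interior (n - 2)^3 block.
(n - 2)^3 = 8^3 = 512
512 unit cubes


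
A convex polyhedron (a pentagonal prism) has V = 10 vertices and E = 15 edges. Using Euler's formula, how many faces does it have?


Polyhedron: pentagonal prism
Euler's formula for convex polyhedra: V - E + F = 2
Given: V = 10 vertices and E = 15 edges
Solve for F:
F = 2 + E - V = 2 + 15 - 10 = 7
7 faces


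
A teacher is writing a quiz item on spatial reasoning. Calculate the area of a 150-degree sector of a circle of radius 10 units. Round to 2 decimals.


Shape: circular sector
Radius r = 10 units, Angle = 150 degrees
Formula: A = (angle/360) * pi * r^2
r^2 = 100
Fraction of circle = 150/360
A = (150/360) * pi * 100
A = 41.666667 * pi
A = 130.9
130.9 units^2


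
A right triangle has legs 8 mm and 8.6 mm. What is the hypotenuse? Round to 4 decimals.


Shape: right triangle
Legs a = 8 mm, b = 8.6 mm
Formula: c = sqrt(a^2 + b^2)
a^2 = 64, b^2 = 73.96
a^2 + b^2 = 137.96
c = sqrt(137.96)
c = 11.7456
11.7456 mm


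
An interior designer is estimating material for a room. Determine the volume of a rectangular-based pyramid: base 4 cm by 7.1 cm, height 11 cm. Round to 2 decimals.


Shape: rectangular pyramid
Base: 4 cm x 7.1 cm, Height h = 11 cm
Formula: V = (1/3) * base_area * h
base_area = 4 * 7.1 = 28.4
base_area * h = 28.4 * 11 = 312.4
V = 312.4 / 3
V = 104.13
104.13 cm^3


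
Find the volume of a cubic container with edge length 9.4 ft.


Shape: cube
Side s = 9.4 ft
Formula: V = s^3
V = 9.4 * 9.4 * 9.4
V = 88.36 * 9.4
V = 830.584
830.584 ft^3


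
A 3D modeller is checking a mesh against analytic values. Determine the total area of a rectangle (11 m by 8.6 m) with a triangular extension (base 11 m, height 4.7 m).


Composite shape: rectangle + triangle
Rectangle area = 11 * 8.6 = 94.6
Triangle area = 0.5 * 11 * 4.7 = 25.85
Total = 94.6 + 25.85
Total = 120.45
120.45 m^2


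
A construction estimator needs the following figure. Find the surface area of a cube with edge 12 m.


Shape: cube
Side s = 12 m
A cube has 6 square faces.
Formula: SA = 6 * s^2
s^2 = 144
SA = 6 * 144
SA = 864
864 m^2


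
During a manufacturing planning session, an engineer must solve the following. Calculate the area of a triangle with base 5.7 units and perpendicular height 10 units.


Shape: triangle
Base b = 5.7 units, Height h = 10 units
Formula: A = (1/2) * b * h
A = 0.5 * 5.7 * 10
A = 0.5 * 57
A = 28.5
28.5 units^2


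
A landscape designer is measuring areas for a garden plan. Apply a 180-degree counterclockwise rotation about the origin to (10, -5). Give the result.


Transformation: rotation about the origin
Original point: (10, -5)
Rule for 180 deg: (x, y) -> (-x, -y)
Apply: (10, -5) -> (-10, 5)
(-10, 5)


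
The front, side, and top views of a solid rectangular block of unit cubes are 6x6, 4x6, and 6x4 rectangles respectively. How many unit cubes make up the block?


Orthographic views of a solid rectangular block:
Front view 6 x 6 -> length = 6, height = 6
Side view 4 x 6 -> width = 4, height = 6 (consistent)
Top view 6 x 4 -> confirms length = 6, width = 4
The block is 6 x 4 x 6.
Total unit cubes = 6 * 4 * 6 = 144
144 unit cubes


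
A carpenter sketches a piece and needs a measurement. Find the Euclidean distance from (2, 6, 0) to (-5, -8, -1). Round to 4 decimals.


3D distance between two points
P1 = (2, 6, 0), P2 = (-5, -8, -1)
Formula: d = sqrt((x2-x1)^2 + (y2-y1)^2 + (z2-z1)^2)
dx = -5 - 2 = -7
dy = -8 - 6 = -14
dz = -1 - 0 = -1
dx^2 + dy^2 + dz^2 = 49 + 196 + 1 = 246
d = sqrt(246)
d = 15.6844
15.6844 units


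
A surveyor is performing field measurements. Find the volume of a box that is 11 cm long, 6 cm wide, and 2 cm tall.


Shape: rectangular prism
l = 11 cm, w = 6 cm, h = 2 cm
Formula: V = l * w * h
V = 11 * 6 * 2
V = 66 * 2
V = 132
132 cm^3


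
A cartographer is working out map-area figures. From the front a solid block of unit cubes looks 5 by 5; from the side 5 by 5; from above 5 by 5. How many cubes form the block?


Orthographic views of a solid rectangular block:
Front view 5 x 5 -> length = 5, height = 5
Side view 5 x 5 -> width = 5, height = 5 (consistent)
Top view 5 x 5 -> confirms length = 5, width = 5
The block is 5 x 5 x 5.
Total unit cubes = 5 * 5 * 5 = 125
125 unit cubes


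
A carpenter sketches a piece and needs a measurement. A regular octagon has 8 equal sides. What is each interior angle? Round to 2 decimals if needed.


Shape: regular octagon (8 sides)
Formula: interior angle = (n - 2) * 180 / n
(n - 2) = 6
(n - 2) * 180 = 1080
angle = 1080 / 8
angle = 135
135 degrees


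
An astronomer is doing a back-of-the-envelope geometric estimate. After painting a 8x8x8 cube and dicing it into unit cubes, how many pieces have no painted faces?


Large cube: 8 x 8 x 8, cut into unit cubes.
n = 8, so n - 2 = 6
Unpainted cubes form the interior (n - 2)^3 block.
(n - 2)^3 = 6^3 = 216
216 unit cubes


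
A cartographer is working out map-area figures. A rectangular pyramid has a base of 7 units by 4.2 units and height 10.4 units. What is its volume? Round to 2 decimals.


Shape: rectangular pyramid
Base: 7 units x 4.2 units, Height h = 10.4 units
Formula: V = (1/3) * base_area * h
base_area = 7 * 4.2 = 29.4
base_area * h = 29.4 * 10.4 = 305.76
V = 305.76 / 3
V = 101.92
101.92 units^3


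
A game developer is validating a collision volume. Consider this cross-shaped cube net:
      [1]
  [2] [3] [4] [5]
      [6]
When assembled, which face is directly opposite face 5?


Net: cross layout. Take square 3 as the base (bottom).
Fold the four squares in the horizontal row up around 3: 2 -> left, 4 -> right, 5 wraps to the top.
Fold 1 and 6 up from 3: 1 -> back, 6 -> front.
Opposite pairs are therefore: (1, 6), (2, 4), (3, 5).
Face 5 is opposite face 3.
face 3


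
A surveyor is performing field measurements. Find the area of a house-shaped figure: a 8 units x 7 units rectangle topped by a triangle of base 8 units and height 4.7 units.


Composite shape: rectangle + triangle
Rectangle area = 8 * 7 = 56
Triangle area = 0.5 * 8 * 4.7 = 18.8
Total = 56 + 18.8
Total = 74.8
74.8 units^2
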